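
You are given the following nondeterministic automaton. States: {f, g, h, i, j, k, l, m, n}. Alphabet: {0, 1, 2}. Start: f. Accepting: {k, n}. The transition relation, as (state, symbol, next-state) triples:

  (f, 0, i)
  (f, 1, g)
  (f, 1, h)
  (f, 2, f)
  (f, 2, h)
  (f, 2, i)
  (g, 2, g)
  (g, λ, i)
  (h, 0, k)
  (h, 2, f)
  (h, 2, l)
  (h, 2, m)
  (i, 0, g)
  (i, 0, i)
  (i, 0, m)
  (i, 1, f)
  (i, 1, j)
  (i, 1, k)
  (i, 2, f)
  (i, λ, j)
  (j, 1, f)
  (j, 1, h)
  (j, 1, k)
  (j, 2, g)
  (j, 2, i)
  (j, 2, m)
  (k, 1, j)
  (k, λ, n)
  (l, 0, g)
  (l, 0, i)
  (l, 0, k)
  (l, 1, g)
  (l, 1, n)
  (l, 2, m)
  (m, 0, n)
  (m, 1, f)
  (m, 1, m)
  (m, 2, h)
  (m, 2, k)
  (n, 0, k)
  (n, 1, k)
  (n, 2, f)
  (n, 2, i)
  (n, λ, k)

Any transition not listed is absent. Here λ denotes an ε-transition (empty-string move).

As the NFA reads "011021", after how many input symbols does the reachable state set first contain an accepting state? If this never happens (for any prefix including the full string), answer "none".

2

Start in {f}.
Read '0': f→{i}; union {i}; ε-closure = {i, j}.
Read '1': i→{f, j, k}, j→{f, h, k}; union {f, h, j, k}; ε-closure = {f, h, j, k, n}.
None of the earlier sets intersect F, but {f, h, j, k, n} does.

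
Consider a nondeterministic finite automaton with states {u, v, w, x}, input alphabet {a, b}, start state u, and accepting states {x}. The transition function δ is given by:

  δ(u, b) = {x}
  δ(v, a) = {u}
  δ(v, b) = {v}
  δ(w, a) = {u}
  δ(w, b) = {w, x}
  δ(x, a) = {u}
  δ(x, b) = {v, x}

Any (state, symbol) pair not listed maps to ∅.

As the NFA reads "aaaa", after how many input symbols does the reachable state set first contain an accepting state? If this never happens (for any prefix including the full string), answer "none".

none

Start in {u}.
Read 'a': u→∅; now ∅.
The set is empty and remains empty for the remaining 3 symbols.
No reachable set along the way intersects F.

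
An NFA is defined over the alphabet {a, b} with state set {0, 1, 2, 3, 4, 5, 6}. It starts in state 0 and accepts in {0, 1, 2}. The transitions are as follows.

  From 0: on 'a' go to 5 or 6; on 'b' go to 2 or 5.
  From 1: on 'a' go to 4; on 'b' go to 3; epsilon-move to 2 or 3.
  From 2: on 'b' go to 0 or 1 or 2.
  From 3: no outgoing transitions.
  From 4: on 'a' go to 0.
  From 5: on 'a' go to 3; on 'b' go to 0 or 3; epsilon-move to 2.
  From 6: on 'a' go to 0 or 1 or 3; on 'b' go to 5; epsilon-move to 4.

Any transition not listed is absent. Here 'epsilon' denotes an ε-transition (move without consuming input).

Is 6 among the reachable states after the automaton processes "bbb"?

Start in {0}.
Read 'b': {0} → {2, 5}.
Read 'b': {2, 5} → {0, 1, 2, 3}.
Read 'b': {0, 1, 2, 3} → {0, 1, 2, 3, 5}.
State 6 is not in {0, 1, 2, 3, 5}.

No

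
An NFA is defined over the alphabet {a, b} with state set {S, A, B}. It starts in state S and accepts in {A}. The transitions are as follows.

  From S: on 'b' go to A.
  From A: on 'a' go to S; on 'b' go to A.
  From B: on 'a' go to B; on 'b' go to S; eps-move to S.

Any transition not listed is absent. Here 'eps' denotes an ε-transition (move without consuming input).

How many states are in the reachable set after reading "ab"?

Start in {S}.
Read 'a': S→∅; now ∅.
The set is empty and remains empty for the remaining 1 symbol.
That set has 0 states.

0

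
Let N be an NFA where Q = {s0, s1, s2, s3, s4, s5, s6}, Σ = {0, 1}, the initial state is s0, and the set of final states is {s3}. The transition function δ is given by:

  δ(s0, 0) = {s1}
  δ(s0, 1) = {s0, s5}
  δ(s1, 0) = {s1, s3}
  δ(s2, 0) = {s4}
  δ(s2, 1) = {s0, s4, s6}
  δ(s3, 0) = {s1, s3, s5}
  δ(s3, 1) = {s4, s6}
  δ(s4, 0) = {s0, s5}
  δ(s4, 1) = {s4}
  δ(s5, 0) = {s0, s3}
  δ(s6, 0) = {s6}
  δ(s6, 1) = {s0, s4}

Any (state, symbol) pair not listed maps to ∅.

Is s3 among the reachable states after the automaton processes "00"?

Yes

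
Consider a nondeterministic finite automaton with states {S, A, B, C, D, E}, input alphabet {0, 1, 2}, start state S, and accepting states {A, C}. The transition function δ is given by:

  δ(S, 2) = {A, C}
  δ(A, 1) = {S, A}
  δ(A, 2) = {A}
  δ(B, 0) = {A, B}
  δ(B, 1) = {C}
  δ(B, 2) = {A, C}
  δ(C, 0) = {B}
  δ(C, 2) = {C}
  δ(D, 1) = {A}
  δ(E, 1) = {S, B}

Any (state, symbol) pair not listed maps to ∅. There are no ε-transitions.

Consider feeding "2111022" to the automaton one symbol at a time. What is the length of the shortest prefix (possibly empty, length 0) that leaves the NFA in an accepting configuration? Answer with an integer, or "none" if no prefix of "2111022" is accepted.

1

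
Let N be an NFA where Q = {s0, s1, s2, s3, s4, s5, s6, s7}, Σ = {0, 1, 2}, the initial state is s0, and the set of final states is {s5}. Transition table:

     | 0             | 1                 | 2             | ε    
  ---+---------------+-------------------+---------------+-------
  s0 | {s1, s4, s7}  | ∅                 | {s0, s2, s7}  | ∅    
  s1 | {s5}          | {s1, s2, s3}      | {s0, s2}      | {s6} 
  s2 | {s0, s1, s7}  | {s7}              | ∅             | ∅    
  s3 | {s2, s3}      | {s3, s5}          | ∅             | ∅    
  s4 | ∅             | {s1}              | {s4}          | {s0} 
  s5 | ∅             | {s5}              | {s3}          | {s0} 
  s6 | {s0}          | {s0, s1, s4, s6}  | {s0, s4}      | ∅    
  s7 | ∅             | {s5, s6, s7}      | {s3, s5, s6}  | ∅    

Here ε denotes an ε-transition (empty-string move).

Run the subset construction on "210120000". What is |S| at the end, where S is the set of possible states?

Start in {s0}.
Read '2': s0→{s0, s2, s7}; now {s0, s2, s7}.
Read '1': s0→∅, s2→{s7}, s7→{s5, s6, s7}; union {s5, s6, s7}; ε-closure = {s0, s5, s6, s7}.
Read '0': s0→{s1, s4, s7}, s5→∅, s6→{s0}, s7→∅; union {s0, s1, s4, s7}; ε-closure = {s0, s1, s4, s6, s7}.
Read '1': s0→∅, s1→{s1, s2, s3}, s4→{s1}, s6→{s0, s1, s4, s6}, s7→{s5, s6, s7}; now {s0, s1, s2, s3, s4, s5, s6, s7}.
Read '2': s0→{s0, s2, s7}, s1→{s0, s2}, s2→∅, s3→∅, s4→{s4}, s5→{s3}, s6→{s0, s4}, s7→{s3, s5, s6}; now {s0, s2, s3, s4, s5, s6, s7}.
Read '0': s0→{s1, s4, s7}, s2→{s0, s1, s7}, s3→{s2, s3}, s4→∅, s5→∅, s6→{s0}, s7→∅; union {s0, s1, s2, s3, s4, s7}; ε-closure = {s0, s1, s2, s3, s4, s6, s7}.
Read '0': s0→{s1, s4, s7}, s1→{s5}, s2→{s0, s1, s7}, s3→{s2, s3}, s4→∅, s6→{s0}, s7→∅; union {s0, s1, s2, s3, s4, s5, s7}; ε-closure = {s0, s1, s2, s3, s4, s5, s6, s7}.
Read '0': s0→{s1, s4, s7}, s1→{s5}, s2→{s0, s1, s7}, s3→{s2, s3}, s4→∅, s5→∅, s6→{s0}, s7→∅; union {s0, s1, s2, s3, s4, s5, s7}; ε-closure = {s0, s1, s2, s3, s4, s5, s6, s7}.
Read '0': s0→{s1, s4, s7}, s1→{s5}, s2→{s0, s1, s7}, s3→{s2, s3}, s4→∅, s5→∅, s6→{s0}, s7→∅; union {s0, s1, s2, s3, s4, s5, s7}; ε-closure = {s0, s1, s2, s3, s4, s5, s6, s7}.
That set has 8 states.

8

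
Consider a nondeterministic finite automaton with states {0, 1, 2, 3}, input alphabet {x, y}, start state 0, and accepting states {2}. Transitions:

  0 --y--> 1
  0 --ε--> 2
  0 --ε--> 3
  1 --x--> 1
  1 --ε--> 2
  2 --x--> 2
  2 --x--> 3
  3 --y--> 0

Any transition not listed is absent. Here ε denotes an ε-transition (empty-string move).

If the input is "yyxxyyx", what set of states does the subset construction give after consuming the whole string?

Start: ε-closure({0}) = {0, 2, 3}.
Read 'y': 0→{1}, 2→∅, 3→{0}; union {0, 1}; ε-closure = {0, 1, 2, 3}.
Read 'y': 0→{1}, 1→∅, 2→∅, 3→{0}; union {0, 1}; ε-closure = {0, 1, 2, 3}.
Read 'x': 0→∅, 1→{1}, 2→{2, 3}, 3→∅; now {1, 2, 3}.
Read 'x': 1→{1}, 2→{2, 3}, 3→∅; now {1, 2, 3}.
Read 'y': 1→∅, 2→∅, 3→{0}; union {0}; ε-closure = {0, 2, 3}.
Read 'y': 0→{1}, 2→∅, 3→{0}; union {0, 1}; ε-closure = {0, 1, 2, 3}.
Read 'x': 0→∅, 1→{1}, 2→{2, 3}, 3→∅; now {1, 2, 3}.

{1, 2, 3}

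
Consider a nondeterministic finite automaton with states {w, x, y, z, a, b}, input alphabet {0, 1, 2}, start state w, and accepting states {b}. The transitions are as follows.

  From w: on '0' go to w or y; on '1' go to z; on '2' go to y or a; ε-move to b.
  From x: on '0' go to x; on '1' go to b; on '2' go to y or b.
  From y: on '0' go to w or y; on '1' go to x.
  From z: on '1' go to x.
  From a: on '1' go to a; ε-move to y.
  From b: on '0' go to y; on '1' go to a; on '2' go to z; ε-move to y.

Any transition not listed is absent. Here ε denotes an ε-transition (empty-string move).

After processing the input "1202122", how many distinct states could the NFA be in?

1

Start: ε-closure({w}) = {w, y, b}.
Read '1': w→{z}, y→{x}, b→{a}; union {x, z, a}; ε-closure = {x, y, z, a}.
Read '2': x→{y, b}, y→∅, z→∅, a→∅; now {y, b}.
Read '0': y→{w, y}, b→{y}; union {w, y}; ε-closure = {w, y, b}.
Read '2': w→{y, a}, y→∅, b→{z}; now {y, z, a}.
Read '1': y→{x}, z→{x}, a→{a}; union {x, a}; ε-closure = {x, y, a}.
Read '2': x→{y, b}, y→∅, a→∅; now {y, b}.
Read '2': y→∅, b→{z}; now {z}.
That set has 1 state.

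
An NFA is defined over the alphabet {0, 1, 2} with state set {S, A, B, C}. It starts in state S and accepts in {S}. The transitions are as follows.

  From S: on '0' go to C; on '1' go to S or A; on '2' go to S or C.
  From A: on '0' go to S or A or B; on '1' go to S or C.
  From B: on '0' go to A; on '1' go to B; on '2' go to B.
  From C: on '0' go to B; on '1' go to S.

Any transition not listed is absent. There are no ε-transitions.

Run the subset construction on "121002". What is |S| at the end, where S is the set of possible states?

Start in {S}.
Read '1': {S} → {S, A}.
Read '2': {S, A} → {S, C}.
Read '1': {S, C} → {S, A}.
Read '0': {S, A} → {S, A, B, C}.
Read '0': {S, A, B, C} → {S, A, B, C}.
Read '2': {S, A, B, C} → {S, B, C}.
That set has 3 states.

3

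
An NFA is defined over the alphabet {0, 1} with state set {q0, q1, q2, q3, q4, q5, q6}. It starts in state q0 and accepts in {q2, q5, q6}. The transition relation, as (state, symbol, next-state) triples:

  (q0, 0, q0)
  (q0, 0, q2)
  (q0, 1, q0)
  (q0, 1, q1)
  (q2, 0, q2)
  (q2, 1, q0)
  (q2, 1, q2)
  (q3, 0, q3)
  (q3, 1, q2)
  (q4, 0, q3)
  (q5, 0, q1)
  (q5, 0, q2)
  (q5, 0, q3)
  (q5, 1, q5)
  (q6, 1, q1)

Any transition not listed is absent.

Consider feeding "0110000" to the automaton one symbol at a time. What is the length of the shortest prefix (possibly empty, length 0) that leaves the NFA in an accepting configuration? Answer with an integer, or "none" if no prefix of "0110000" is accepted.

1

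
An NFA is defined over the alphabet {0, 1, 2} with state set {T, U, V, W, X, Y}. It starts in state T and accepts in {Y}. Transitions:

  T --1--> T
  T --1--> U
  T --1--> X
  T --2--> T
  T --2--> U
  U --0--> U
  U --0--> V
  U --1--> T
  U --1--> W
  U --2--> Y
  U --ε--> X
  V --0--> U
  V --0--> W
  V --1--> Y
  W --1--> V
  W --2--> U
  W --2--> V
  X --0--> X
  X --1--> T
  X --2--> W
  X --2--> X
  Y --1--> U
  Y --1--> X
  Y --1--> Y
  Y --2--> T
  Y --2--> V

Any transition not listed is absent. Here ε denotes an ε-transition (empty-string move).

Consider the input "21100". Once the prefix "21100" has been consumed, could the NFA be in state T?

No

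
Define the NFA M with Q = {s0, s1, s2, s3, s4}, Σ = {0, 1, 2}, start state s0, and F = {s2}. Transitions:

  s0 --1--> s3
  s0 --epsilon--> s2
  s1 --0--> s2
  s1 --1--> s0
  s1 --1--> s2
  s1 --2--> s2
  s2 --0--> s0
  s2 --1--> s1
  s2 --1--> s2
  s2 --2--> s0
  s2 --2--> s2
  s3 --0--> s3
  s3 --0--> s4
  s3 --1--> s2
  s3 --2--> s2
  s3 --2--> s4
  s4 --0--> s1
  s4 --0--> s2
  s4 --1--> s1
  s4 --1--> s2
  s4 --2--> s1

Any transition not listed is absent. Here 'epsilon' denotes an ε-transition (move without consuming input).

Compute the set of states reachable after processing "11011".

{s0, s1, s2}

Start: ε-closure({s0}) = {s0, s2}.
Read '1': s0→{s3}, s2→{s1, s2}; now {s1, s2, s3}.
Read '1': s1→{s0, s2}, s2→{s1, s2}, s3→{s2}; now {s0, s1, s2}.
Read '0': s0→∅, s1→{s2}, s2→{s0}; now {s0, s2}.
Read '1': s0→{s3}, s2→{s1, s2}; now {s1, s2, s3}.
Read '1': s1→{s0, s2}, s2→{s1, s2}, s3→{s2}; now {s0, s1, s2}.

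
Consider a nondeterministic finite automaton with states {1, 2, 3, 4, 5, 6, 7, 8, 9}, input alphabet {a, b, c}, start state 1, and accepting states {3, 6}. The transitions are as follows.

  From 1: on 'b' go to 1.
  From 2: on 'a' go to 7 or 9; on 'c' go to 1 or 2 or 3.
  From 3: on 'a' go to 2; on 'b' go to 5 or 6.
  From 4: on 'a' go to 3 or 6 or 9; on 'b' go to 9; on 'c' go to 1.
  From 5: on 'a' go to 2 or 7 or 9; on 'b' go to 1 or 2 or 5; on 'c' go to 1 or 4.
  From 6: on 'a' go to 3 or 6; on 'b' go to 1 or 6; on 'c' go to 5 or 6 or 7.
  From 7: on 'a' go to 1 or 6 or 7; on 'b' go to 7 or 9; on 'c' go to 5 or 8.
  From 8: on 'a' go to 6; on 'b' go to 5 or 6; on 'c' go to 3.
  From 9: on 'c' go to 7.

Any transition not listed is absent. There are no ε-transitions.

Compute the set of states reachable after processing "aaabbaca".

∅

Start in {1}.
Read 'a': {1} → ∅.
The set is empty and remains empty for the remaining 7 symbols.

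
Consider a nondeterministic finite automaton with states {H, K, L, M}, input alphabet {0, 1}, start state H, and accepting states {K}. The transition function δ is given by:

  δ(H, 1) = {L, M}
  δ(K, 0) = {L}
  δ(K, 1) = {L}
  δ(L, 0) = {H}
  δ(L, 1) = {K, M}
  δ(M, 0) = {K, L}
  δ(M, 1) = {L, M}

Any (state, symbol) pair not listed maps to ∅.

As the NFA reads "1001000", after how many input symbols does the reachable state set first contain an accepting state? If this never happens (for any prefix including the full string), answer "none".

Start in {H}.
Read '1': {H} → {L, M}.
Read '0': {L, M} → {H, K, L}.
None of the earlier sets intersect F, but {H, K, L} does.

2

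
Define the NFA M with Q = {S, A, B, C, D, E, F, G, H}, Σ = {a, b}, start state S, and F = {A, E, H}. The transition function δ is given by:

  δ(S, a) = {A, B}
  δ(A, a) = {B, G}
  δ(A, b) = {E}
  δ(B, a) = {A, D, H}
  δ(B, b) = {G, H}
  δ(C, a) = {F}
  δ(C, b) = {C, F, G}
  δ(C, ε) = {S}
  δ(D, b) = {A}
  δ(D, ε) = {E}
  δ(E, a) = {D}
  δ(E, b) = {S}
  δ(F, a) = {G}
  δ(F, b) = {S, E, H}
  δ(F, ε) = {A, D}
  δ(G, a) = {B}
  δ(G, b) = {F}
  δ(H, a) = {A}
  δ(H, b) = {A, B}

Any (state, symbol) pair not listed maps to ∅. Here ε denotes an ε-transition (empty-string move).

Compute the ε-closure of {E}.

Begin with {E}.
No ε-moves leave this set, so the closure equals the set itself.

{E}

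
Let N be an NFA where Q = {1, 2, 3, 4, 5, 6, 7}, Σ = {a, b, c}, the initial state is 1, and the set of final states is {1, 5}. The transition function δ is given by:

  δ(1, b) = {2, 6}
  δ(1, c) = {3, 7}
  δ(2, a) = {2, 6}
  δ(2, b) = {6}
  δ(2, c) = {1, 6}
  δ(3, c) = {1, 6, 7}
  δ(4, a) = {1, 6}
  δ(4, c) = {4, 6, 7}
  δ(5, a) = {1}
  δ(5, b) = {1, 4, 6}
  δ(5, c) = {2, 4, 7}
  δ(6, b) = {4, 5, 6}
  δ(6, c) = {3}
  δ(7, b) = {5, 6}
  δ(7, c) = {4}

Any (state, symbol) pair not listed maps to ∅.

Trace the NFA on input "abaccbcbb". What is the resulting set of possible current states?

Start in {1}.
Read 'a': 1→∅; now ∅.
The set is empty and remains empty for the remaining 8 symbols.

∅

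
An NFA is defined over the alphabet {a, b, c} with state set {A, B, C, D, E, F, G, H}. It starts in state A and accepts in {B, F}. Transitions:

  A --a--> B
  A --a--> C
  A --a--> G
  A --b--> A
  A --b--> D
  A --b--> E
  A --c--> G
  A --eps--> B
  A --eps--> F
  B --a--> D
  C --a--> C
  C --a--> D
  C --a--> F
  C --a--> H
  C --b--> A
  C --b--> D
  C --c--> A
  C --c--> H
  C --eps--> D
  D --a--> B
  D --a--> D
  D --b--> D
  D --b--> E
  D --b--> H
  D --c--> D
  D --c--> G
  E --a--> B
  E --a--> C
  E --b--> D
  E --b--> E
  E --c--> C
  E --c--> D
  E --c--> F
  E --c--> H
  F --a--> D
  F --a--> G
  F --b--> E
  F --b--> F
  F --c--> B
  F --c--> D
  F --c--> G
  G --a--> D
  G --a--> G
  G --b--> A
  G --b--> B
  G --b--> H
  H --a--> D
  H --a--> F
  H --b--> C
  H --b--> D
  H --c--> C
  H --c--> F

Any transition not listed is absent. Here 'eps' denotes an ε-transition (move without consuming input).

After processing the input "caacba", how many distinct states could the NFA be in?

Start: ε-closure({A}) = {A, B, F}.
Read 'c': {A, B, F} → {B, D, G}.
Read 'a': {B, D, G} → {B, D, G}.
Read 'a': {B, D, G} → {B, D, G}.
Read 'c': {B, D, G} → {D, G}.
Read 'b': {D, G} → {A, B, D, E, F, H}.
Read 'a': {A, B, D, E, F, H} → {B, C, D, F, G}.
That set has 5 states.

5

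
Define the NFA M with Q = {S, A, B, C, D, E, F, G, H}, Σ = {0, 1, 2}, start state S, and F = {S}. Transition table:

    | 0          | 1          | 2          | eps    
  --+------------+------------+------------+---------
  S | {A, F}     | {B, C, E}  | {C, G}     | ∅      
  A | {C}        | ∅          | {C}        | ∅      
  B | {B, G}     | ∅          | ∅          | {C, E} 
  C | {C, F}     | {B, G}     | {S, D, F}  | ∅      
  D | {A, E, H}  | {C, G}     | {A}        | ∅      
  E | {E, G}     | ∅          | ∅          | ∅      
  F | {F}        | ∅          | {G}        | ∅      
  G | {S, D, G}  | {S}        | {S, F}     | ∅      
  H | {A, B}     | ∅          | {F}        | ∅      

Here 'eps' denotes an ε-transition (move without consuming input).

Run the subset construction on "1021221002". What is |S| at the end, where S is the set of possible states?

6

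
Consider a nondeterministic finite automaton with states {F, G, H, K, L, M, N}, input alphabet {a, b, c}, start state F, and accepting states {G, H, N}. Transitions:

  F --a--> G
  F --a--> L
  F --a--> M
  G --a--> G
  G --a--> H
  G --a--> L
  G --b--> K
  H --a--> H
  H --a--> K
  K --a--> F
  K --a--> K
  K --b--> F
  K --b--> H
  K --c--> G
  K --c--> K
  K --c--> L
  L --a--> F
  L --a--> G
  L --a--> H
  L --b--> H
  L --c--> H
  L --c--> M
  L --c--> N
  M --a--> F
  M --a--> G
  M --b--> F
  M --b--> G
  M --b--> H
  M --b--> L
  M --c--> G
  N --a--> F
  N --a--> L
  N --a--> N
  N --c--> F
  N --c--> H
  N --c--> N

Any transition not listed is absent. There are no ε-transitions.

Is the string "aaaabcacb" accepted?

Yes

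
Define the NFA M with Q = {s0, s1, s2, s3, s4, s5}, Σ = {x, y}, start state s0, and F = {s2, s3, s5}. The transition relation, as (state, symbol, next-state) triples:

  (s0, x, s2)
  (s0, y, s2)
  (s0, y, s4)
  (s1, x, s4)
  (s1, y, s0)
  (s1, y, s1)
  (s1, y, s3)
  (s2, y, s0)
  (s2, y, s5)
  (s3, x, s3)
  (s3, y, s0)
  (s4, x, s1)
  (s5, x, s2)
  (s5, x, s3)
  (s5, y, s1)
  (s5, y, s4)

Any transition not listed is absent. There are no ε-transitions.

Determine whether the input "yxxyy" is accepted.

No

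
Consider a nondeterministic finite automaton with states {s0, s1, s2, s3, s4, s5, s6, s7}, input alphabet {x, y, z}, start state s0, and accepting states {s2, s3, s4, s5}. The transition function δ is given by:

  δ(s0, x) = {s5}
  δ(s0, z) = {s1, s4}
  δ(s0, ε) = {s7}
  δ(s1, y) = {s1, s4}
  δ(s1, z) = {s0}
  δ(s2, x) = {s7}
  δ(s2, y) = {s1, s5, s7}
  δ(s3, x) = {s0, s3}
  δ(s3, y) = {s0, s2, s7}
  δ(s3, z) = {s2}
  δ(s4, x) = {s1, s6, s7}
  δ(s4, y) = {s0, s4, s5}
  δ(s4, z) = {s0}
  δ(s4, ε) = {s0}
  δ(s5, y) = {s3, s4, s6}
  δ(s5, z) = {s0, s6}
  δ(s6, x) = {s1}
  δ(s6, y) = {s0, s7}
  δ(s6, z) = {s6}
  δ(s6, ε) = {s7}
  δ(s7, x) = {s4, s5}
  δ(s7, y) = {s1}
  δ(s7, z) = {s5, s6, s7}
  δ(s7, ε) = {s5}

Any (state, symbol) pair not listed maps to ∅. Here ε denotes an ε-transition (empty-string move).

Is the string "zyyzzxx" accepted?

Yes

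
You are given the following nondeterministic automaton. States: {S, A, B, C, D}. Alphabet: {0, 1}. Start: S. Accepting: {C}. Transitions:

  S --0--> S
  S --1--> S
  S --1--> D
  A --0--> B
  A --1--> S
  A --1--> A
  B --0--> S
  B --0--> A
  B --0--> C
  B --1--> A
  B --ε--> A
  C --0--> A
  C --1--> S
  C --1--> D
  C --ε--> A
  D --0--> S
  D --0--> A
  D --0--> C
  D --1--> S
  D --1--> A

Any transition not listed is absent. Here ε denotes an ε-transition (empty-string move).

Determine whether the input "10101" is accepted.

Start in {S}.
Read '1': S→{S, D}; now {S, D}.
Read '0': S→{S}, D→{S, A, C}; now {S, A, C}.
Read '1': S→{S, D}, A→{S, A}, C→{S, D}; now {S, A, D}.
Read '0': S→{S}, A→{B}, D→{S, A, C}; now {S, A, B, C}.
Read '1': S→{S, D}, A→{S, A}, B→{A}, C→{S, D}; now {S, A, D}.
The final set {S, A, D} contains no accepting state.

No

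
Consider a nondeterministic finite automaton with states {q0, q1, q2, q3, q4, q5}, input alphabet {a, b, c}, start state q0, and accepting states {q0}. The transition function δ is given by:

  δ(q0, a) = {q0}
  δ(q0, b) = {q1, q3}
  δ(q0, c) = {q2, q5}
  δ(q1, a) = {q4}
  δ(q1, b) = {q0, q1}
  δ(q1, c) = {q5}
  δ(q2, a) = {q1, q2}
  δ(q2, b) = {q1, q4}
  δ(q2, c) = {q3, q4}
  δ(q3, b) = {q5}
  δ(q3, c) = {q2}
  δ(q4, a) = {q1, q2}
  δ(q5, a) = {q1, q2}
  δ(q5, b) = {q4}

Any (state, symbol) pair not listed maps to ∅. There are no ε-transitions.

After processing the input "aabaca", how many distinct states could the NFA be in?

Start in {q0}.
Read 'a': {q0} → {q0}.
Read 'a': {q0} → {q0}.
Read 'b': {q0} → {q1, q3}.
Read 'a': {q1, q3} → {q4}.
Read 'c': {q4} → ∅.
The set is empty and remains empty for the remaining 1 symbol.
That set has 0 states.

0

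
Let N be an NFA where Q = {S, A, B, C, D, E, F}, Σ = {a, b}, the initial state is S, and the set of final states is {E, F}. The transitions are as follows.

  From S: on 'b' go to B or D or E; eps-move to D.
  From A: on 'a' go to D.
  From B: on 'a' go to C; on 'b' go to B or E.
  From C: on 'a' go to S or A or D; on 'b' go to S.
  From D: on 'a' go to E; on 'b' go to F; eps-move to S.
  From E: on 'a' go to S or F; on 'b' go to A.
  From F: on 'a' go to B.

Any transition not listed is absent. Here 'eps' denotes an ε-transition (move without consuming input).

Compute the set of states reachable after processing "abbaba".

∅

Start: ε-closure({S}) = {S, D}.
Read 'a': S→∅, D→{E}; now {E}.
Read 'b': E→{A}; now {A}.
Read 'b': A→∅; now ∅.
The set is empty and remains empty for the remaining 3 symbols.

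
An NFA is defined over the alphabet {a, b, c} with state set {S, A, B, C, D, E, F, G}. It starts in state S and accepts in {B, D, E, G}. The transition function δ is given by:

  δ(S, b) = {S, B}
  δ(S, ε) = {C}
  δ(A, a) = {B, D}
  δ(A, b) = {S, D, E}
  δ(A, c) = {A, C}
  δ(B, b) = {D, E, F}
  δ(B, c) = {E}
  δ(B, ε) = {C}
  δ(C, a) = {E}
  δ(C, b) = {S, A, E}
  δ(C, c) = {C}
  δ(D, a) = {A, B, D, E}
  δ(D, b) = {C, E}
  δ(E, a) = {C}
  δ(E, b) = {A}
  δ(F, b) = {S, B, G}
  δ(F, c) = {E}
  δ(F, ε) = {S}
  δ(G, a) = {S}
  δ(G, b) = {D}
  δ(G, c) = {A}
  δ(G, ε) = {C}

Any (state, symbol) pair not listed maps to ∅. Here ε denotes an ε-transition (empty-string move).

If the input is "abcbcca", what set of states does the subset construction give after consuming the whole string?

{B, C, D, E}

Start: ε-closure({S}) = {S, C}.
Read 'a': S→∅, C→{E}; now {E}.
Read 'b': E→{A}; now {A}.
Read 'c': A→{A, C}; now {A, C}.
Read 'b': A→{S, D, E}, C→{S, A, E}; union {S, A, D, E}; ε-closure = {S, A, C, D, E}.
Read 'c': S→∅, A→{A, C}, C→{C}, D→∅, E→∅; now {A, C}.
Read 'c': A→{A, C}, C→{C}; now {A, C}.
Read 'a': A→{B, D}, C→{E}; union {B, D, E}; ε-closure = {B, C, D, E}.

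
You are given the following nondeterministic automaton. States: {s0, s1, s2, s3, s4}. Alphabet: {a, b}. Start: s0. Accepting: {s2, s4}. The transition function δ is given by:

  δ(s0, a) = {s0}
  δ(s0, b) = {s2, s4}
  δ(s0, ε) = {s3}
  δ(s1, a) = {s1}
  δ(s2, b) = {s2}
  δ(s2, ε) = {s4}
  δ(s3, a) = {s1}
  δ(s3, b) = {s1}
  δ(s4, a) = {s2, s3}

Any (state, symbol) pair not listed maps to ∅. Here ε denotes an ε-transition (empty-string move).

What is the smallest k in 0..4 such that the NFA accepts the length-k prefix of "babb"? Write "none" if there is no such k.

Start: ε-closure({s0}) = {s0, s3}.
Read 'b': {s0, s3} → {s1, s2, s4}.
None of the earlier sets intersect F, but {s1, s2, s4} does.

1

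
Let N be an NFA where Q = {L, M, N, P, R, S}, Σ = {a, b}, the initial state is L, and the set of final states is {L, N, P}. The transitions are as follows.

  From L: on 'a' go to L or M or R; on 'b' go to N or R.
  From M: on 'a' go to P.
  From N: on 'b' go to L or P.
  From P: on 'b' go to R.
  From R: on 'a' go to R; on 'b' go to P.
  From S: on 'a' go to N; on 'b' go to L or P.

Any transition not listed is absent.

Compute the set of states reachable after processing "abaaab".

Start in {L}.
Read 'a': {L} → {L, M, R}.
Read 'b': {L, M, R} → {N, P, R}.
Read 'a': {N, P, R} → {R}.
Read 'a': {R} → {R}.
Read 'a': {R} → {R}.
Read 'b': {R} → {P}.

{P}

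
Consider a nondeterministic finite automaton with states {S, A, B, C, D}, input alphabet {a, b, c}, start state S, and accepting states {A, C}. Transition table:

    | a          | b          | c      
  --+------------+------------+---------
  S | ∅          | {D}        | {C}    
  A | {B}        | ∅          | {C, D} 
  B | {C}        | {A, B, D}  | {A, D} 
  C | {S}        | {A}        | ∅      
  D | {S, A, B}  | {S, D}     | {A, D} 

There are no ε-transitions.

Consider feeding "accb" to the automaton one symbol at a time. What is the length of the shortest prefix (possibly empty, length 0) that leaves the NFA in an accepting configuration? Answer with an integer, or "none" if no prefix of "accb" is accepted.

Start in {S}.
Read 'a': S→∅; now ∅.
The set is empty and remains empty for the remaining 3 symbols.
No reachable set along the way intersects F.

none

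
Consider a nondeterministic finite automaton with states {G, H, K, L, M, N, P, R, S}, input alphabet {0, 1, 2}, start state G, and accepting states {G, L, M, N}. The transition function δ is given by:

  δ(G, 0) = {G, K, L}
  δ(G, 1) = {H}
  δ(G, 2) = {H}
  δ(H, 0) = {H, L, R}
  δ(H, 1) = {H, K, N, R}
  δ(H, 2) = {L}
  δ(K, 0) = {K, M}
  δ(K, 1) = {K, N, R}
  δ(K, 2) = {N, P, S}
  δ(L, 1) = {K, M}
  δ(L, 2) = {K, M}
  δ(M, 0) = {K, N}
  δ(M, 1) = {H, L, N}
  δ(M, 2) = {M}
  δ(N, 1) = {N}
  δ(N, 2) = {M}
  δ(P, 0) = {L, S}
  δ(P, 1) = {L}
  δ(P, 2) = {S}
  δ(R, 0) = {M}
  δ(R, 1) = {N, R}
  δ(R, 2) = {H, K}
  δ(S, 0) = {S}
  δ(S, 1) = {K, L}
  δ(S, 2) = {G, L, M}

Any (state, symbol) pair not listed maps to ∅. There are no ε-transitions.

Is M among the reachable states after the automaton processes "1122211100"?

Yes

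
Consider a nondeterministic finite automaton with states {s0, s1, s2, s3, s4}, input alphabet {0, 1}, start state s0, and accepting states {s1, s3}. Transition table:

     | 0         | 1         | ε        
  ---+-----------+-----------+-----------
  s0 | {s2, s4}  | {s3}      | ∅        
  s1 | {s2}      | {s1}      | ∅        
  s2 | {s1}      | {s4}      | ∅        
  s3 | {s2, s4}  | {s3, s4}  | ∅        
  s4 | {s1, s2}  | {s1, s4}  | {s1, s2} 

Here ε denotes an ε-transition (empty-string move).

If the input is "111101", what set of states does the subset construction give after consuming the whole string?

{s1, s2, s4}

Start in {s0}.
Read '1': s0→{s3}; now {s3}.
Read '1': s3→{s3, s4}; union {s3, s4}; ε-closure = {s1, s2, s3, s4}.
Read '1': s1→{s1}, s2→{s4}, s3→{s3, s4}, s4→{s1, s4}; union {s1, s3, s4}; ε-closure = {s1, s2, s3, s4}.
Read '1': s1→{s1}, s2→{s4}, s3→{s3, s4}, s4→{s1, s4}; union {s1, s3, s4}; ε-closure = {s1, s2, s3, s4}.
Read '0': s1→{s2}, s2→{s1}, s3→{s2, s4}, s4→{s1, s2}; now {s1, s2, s4}.
Read '1': s1→{s1}, s2→{s4}, s4→{s1, s4}; union {s1, s4}; ε-closure = {s1, s2, s4}.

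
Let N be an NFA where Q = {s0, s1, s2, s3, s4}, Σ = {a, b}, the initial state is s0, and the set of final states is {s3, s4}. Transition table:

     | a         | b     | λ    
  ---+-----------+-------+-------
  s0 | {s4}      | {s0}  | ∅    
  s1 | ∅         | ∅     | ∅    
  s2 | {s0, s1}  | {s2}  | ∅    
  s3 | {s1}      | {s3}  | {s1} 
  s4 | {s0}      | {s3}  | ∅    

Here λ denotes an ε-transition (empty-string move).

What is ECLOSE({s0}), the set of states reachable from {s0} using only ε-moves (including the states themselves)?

{s0}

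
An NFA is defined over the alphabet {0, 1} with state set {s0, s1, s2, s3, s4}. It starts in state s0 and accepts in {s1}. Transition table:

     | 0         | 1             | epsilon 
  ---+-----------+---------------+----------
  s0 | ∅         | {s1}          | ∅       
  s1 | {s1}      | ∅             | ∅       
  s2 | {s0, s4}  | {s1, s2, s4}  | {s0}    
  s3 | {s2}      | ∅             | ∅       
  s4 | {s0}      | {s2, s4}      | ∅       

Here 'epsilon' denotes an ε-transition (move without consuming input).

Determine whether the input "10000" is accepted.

Yes

Start in {s0}.
Read '1': {s0} → {s1}.
Read '0': {s1} → {s1}.
Read '0': {s1} → {s1}.
Read '0': {s1} → {s1}.
Read '0': {s1} → {s1}.
The final set {s1} contains the accepting state s1.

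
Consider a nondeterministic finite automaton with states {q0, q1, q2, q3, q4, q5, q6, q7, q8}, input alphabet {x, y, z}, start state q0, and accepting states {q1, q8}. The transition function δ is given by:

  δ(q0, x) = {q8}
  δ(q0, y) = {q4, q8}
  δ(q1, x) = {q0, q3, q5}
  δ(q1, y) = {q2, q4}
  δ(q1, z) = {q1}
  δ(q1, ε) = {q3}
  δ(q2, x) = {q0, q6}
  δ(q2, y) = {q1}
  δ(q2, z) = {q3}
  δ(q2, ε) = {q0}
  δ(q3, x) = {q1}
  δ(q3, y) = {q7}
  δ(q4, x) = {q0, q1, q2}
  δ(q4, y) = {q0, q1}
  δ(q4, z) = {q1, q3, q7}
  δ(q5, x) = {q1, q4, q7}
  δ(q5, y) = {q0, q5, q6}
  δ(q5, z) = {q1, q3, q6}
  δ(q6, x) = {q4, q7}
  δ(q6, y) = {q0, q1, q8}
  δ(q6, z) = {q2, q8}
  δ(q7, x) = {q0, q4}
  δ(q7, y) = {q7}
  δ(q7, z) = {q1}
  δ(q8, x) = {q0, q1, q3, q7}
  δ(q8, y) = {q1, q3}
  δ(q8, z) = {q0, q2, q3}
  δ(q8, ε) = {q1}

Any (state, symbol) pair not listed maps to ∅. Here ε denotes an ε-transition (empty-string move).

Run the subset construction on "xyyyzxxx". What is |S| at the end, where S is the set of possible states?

9

Start in {q0}.
Read 'x': {q0} → {q1, q3, q8}.
Read 'y': {q1, q3, q8} → {q0, q1, q2, q3, q4, q7}.
Read 'y': {q0, q1, q2, q3, q4, q7} → {q0, q1, q2, q3, q4, q7, q8}.
Read 'y': {q0, q1, q2, q3, q4, q7, q8} → {q0, q1, q2, q3, q4, q7, q8}.
Read 'z': {q0, q1, q2, q3, q4, q7, q8} → {q0, q1, q2, q3, q7}.
Read 'x': {q0, q1, q2, q3, q7} → {q0, q1, q3, q4, q5, q6, q8}.
Read 'x': {q0, q1, q3, q4, q5, q6, q8} → {q0, q1, q2, q3, q4, q5, q7, q8}.
Read 'x': {q0, q1, q2, q3, q4, q5, q7, q8} → {q0, q1, q2, q3, q4, q5, q6, q7, q8}.
That set has 9 states.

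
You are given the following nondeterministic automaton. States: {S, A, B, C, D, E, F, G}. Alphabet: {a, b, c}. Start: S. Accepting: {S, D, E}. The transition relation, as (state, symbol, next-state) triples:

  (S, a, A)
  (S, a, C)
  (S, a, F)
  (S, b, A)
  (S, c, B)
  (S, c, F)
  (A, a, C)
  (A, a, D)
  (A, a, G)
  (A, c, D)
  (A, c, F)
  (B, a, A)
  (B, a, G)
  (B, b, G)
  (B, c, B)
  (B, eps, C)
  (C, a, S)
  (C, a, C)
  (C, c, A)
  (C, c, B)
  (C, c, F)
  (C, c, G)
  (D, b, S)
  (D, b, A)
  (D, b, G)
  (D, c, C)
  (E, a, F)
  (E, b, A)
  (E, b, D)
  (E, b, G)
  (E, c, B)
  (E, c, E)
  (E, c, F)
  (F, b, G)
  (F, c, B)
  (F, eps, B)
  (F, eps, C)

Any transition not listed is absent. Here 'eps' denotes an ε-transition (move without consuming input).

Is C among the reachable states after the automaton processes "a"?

Start in {S}.
Read 'a': {S} → {A, B, C, F}.
State C is in {A, B, C, F}.

Yes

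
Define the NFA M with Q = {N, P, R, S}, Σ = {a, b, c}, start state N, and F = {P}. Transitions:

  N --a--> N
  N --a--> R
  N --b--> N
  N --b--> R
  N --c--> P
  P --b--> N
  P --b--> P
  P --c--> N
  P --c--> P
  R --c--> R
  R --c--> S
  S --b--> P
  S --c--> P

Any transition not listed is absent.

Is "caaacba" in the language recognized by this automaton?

No

Start in {N}.
Read 'c': N→{P}; now {P}.
Read 'a': P→∅; now ∅.
The set is empty and remains empty for the remaining 5 symbols.
The final set ∅ contains no accepting state.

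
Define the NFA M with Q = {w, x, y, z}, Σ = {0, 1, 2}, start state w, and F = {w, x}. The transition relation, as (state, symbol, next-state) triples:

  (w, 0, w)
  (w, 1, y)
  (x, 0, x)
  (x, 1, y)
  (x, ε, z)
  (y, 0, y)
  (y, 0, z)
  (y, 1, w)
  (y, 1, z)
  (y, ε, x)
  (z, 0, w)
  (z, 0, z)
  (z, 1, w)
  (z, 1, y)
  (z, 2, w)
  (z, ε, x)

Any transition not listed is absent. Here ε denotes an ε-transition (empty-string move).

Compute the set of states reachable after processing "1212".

{w}

Start in {w}.
Read '1': {w} → {x, y, z}.
Read '2': {x, y, z} → {w}.
Read '1': {w} → {x, y, z}.
Read '2': {x, y, z} → {w}.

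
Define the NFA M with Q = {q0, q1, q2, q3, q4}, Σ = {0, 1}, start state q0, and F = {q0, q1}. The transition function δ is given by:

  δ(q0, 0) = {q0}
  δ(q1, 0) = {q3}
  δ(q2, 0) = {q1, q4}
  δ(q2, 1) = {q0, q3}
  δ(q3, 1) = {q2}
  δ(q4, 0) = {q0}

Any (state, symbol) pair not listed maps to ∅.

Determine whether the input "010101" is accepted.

Start in {q0}.
Read '0': {q0} → {q0}.
Read '1': {q0} → ∅.
The set is empty and remains empty for the remaining 4 symbols.
The final set ∅ contains no accepting state.

No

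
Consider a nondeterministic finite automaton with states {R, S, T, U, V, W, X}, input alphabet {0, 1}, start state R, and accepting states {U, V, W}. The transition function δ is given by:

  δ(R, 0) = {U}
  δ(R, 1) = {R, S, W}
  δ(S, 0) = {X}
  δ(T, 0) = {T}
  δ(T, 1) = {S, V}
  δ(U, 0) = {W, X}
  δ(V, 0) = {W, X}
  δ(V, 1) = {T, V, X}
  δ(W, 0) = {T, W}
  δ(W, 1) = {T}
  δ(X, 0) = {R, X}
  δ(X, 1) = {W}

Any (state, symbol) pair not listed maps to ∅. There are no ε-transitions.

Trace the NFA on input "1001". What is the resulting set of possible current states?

Start in {R}.
Read '1': {R} → {R, S, W}.
Read '0': {R, S, W} → {T, U, W, X}.
Read '0': {T, U, W, X} → {R, T, W, X}.
Read '1': {R, T, W, X} → {R, S, T, V, W}.

{R, S, T, V, W}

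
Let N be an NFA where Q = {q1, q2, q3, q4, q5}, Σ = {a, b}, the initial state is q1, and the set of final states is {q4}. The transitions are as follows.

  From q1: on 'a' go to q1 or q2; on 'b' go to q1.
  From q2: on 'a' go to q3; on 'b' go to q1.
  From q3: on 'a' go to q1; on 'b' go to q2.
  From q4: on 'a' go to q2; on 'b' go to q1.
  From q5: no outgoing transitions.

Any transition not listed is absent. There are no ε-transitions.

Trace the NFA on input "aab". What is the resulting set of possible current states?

{q1, q2}

Start in {q1}.
Read 'a': q1→{q1, q2}; now {q1, q2}.
Read 'a': q1→{q1, q2}, q2→{q3}; now {q1, q2, q3}.
Read 'b': q1→{q1}, q2→{q1}, q3→{q2}; now {q1, q2}.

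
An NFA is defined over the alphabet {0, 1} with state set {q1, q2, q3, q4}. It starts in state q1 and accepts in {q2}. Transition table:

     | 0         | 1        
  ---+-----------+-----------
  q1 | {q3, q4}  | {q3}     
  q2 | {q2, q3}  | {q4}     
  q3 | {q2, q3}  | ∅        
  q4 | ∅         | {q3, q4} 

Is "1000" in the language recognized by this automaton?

Start in {q1}.
Read '1': {q1} → {q3}.
Read '0': {q3} → {q2, q3}.
Read '0': {q2, q3} → {q2, q3}.
Read '0': {q2, q3} → {q2, q3}.
The final set {q2, q3} contains the accepting state q2.

Yes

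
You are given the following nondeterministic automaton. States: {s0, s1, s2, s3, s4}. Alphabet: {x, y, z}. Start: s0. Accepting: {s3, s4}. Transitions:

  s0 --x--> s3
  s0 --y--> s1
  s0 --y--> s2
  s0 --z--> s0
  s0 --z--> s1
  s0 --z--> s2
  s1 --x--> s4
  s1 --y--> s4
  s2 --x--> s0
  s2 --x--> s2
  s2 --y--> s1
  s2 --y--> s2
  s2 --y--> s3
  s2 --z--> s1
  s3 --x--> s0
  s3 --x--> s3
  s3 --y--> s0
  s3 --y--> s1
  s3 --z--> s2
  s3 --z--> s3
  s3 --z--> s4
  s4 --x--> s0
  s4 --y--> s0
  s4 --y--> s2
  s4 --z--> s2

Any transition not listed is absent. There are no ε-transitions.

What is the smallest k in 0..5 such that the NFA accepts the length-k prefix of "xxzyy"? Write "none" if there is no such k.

1

Start in {s0}.
Read 'x': s0→{s3}; now {s3}.
None of the earlier sets intersect F, but {s3} does.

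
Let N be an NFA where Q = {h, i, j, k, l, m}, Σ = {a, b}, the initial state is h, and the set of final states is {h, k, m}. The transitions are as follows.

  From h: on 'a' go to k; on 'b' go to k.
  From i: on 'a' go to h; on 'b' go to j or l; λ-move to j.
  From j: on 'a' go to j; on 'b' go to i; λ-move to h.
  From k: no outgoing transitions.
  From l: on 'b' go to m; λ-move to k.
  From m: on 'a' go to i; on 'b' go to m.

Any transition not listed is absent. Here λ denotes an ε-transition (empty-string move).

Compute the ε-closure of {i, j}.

{h, i, j}

Begin with {i, j}.
ε-move j → h; add h.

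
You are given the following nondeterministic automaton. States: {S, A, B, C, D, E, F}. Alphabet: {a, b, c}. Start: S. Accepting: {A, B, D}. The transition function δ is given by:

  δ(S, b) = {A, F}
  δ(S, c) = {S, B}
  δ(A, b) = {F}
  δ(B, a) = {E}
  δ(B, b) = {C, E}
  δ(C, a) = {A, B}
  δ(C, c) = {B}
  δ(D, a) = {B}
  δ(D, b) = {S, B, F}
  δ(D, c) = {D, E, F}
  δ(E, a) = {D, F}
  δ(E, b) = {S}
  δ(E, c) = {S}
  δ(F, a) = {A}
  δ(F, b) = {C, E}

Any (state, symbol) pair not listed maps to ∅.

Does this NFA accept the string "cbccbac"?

Yes

Start in {S}.
Read 'c': S→{S, B}; now {S, B}.
Read 'b': S→{A, F}, B→{C, E}; now {A, C, E, F}.
Read 'c': A→∅, C→{B}, E→{S}, F→∅; now {S, B}.
Read 'c': S→{S, B}, B→∅; now {S, B}.
Read 'b': S→{A, F}, B→{C, E}; now {A, C, E, F}.
Read 'a': A→∅, C→{A, B}, E→{D, F}, F→{A}; now {A, B, D, F}.
Read 'c': A→∅, B→∅, D→{D, E, F}, F→∅; now {D, E, F}.
The final set {D, E, F} contains the accepting state D.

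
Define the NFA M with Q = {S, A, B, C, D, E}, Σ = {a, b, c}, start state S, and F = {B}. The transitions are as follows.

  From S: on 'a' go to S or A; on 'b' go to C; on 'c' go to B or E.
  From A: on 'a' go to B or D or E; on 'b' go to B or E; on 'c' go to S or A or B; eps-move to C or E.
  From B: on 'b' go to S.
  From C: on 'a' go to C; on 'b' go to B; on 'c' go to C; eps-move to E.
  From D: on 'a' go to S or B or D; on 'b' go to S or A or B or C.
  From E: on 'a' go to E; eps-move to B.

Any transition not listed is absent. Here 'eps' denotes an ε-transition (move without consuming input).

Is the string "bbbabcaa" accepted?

Yes

Start in {S}.
Read 'b': {S} → {B, C, E}.
Read 'b': {B, C, E} → {S, B}.
Read 'b': {S, B} → {S, B, C, E}.
Read 'a': {S, B, C, E} → {S, A, B, C, E}.
Read 'b': {S, A, B, C, E} → {S, B, C, E}.
Read 'c': {S, B, C, E} → {B, C, E}.
Read 'a': {B, C, E} → {B, C, E}.
Read 'a': {B, C, E} → {B, C, E}.
The final set {B, C, E} contains the accepting state B.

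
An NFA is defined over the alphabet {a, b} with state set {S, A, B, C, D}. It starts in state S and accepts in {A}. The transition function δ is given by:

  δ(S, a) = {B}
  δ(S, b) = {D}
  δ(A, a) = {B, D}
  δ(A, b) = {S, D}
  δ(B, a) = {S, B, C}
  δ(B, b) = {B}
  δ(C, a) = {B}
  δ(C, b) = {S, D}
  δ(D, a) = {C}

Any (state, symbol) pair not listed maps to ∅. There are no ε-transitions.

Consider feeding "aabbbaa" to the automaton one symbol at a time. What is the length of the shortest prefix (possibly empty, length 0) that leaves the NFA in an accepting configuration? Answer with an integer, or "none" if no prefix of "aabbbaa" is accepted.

none

Start in {S}.
Read 'a': S→{B}; now {B}.
Read 'a': B→{S, B, C}; now {S, B, C}.
Read 'b': S→{D}, B→{B}, C→{S, D}; now {S, B, D}.
Read 'b': S→{D}, B→{B}, D→∅; now {B, D}.
Read 'b': B→{B}, D→∅; now {B}.
Read 'a': B→{S, B, C}; now {S, B, C}.
Read 'a': S→{B}, B→{S, B, C}, C→{B}; now {S, B, C}.
No reachable set along the way intersects F.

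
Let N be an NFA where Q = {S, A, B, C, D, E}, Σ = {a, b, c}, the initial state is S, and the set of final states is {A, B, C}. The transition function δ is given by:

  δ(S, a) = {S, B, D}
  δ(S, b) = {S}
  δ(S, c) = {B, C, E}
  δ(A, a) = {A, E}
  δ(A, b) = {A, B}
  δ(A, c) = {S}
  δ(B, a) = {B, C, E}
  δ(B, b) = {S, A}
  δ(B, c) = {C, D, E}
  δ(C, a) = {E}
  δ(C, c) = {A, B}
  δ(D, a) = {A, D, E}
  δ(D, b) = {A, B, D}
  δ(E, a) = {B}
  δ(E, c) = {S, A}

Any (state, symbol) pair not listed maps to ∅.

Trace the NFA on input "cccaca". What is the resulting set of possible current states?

{S, A, B, C, D, E}

Start in {S}.
Read 'c': {S} → {B, C, E}.
Read 'c': {B, C, E} → {S, A, B, C, D, E}.
Read 'c': {S, A, B, C, D, E} → {S, A, B, C, D, E}.
Read 'a': {S, A, B, C, D, E} → {S, A, B, C, D, E}.
Read 'c': {S, A, B, C, D, E} → {S, A, B, C, D, E}.
Read 'a': {S, A, B, C, D, E} → {S, A, B, C, D, E}.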